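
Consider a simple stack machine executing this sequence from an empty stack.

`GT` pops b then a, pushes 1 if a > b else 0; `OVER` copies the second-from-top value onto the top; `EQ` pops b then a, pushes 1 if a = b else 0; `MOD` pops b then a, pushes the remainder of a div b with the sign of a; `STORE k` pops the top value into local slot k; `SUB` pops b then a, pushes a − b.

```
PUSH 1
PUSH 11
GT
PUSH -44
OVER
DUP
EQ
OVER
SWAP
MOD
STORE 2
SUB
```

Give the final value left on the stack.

PUSH 1    [1]
PUSH 11   [1, 11]
GT        [0]
PUSH -44  [0, -44]
OVER      [0, -44, 0]
DUP       [0, -44, 0, 0]
EQ        [0, -44, 1]
OVER      [0, -44, 1, -44]
SWAP      [0, -44, -44, 1]
MOD       [0, -44, 0]
STORE 2   [0, -44]
SUB       [44]

44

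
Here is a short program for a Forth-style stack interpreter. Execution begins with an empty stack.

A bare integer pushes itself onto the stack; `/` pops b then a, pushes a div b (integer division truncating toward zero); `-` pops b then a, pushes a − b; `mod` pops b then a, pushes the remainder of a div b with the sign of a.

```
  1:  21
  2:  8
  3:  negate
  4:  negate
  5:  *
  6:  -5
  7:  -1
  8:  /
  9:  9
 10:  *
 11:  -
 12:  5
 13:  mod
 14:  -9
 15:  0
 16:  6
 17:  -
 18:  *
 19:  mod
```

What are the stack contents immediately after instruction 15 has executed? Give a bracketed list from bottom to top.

21      [21]
8       [21, 8]
negate  [21, -8]
negate  [21, 8]
*       [168]
-5      [168, -5]
-1      [168, -5, -1]
/       [168, 5]
9       [168, 5, 9]
*       [168, 45]
-       [123]
5       [123, 5]
mod     [3]
-9      [3, -9]
0       [3, -9, 0]

[3, -9, 0]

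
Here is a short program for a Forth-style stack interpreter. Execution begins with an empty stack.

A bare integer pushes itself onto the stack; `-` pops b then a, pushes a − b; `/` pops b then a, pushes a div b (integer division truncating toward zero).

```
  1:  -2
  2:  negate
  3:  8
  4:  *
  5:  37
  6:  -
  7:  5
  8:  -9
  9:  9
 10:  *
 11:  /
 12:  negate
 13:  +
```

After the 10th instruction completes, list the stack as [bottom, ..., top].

[-21, 5, -81]

-2     -> [-2]
negate -> [2]
8      -> [2, 8]
*      -> [16]
37     -> [16, 37]
-      -> [-21]
5      -> [-21, 5]
-9     -> [-21, 5, -9]
9      -> [-21, 5, -9, 9]
*      -> [-21, 5, -81]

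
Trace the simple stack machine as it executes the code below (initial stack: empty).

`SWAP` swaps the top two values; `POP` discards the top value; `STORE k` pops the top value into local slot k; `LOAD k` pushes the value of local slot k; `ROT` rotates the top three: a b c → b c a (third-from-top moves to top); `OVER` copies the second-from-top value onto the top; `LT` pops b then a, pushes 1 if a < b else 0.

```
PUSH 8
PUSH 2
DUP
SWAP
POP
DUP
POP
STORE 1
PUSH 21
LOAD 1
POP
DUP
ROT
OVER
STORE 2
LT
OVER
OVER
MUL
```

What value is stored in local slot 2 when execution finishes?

PUSH 8  -> [8]
PUSH 2  -> [8, 2]
DUP     -> [8, 2, 2]
SWAP    -> [8, 2, 2]
POP     -> [8, 2]
DUP     -> [8, 2, 2]
POP     -> [8, 2]
STORE 1 -> [8]
PUSH 21 -> [8, 21]
LOAD 1  -> [8, 21, 2]
POP     -> [8, 21]
DUP     -> [8, 21, 21]
ROT     -> [21, 21, 8]
OVER    -> [21, 21, 8, 21]
STORE 2 -> [21, 21, 8]
LT      -> [21, 0]
OVER    -> [21, 0, 21]
OVER    -> [21, 0, 21, 0]
MUL     -> [21, 0, 0]

21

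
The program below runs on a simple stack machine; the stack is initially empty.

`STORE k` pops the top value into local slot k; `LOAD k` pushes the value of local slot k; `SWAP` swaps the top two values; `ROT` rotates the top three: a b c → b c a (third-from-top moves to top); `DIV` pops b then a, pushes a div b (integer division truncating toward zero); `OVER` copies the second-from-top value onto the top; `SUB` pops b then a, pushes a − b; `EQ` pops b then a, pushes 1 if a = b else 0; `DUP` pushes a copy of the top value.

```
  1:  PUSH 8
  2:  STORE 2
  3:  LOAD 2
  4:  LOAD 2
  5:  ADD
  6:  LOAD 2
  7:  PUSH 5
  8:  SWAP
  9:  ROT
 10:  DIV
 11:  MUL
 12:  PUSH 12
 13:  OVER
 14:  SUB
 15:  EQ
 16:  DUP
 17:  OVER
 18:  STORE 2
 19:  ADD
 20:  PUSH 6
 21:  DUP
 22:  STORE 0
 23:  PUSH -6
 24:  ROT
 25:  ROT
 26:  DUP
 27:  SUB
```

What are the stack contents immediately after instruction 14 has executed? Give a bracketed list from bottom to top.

[0, 12]

PUSH 8  : 8
STORE 2 : (empty)
LOAD 2  : 8
LOAD 2  : 8 8
ADD     : 16
LOAD 2  : 16 8
PUSH 5  : 16 8 5
SWAP    : 16 5 8
ROT     : 5 8 16
DIV     : 5 0
MUL     : 0
PUSH 12 : 0 12
OVER    : 0 12 0
SUB     : 0 12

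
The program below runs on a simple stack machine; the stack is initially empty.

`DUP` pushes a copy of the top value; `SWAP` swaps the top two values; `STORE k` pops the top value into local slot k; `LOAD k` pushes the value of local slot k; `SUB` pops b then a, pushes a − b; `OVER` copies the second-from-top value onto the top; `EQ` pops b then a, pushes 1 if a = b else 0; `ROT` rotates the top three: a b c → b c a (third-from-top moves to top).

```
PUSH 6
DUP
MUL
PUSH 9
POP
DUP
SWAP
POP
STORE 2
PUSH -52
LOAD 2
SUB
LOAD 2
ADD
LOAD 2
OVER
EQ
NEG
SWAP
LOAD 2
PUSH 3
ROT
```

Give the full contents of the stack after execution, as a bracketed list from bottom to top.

PUSH 6    6
DUP       6 6
MUL       36
PUSH 9    36 9
POP       36
DUP       36 36
SWAP      36 36
POP       36
STORE 2   (empty)
PUSH -52  -52
LOAD 2    -52 36
SUB       -88
LOAD 2    -88 36
ADD       -52
LOAD 2    -52 36
OVER      -52 36 -52
EQ        -52 0
NEG       -52 0
SWAP      0 -52
LOAD 2    0 -52 36
PUSH 3    0 -52 36 3
ROT       0 36 3 -52

[0, 36, 3, -52]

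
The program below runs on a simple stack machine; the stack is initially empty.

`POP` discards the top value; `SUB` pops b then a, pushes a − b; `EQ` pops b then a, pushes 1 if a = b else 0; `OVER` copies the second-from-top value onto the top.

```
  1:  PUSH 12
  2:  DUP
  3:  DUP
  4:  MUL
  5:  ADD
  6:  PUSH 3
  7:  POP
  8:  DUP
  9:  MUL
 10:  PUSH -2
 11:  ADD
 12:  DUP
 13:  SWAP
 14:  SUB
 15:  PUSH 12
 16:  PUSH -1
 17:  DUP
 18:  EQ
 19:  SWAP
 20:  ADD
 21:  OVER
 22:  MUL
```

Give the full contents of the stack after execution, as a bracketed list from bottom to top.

PUSH 12 -> 12
DUP     -> 12 12
DUP     -> 12 12 12
MUL     -> 12 144
ADD     -> 156
PUSH 3  -> 156 3
POP     -> 156
DUP     -> 156 156
MUL     -> 24336
PUSH -2 -> 24336 -2
ADD     -> 24334
DUP     -> 24334 24334
SWAP    -> 24334 24334
SUB     -> 0
PUSH 12 -> 0 12
PUSH -1 -> 0 12 -1
DUP     -> 0 12 -1 -1
EQ      -> 0 12 1
SWAP    -> 0 1 12
ADD     -> 0 13
OVER    -> 0 13 0
MUL     -> 0 0

[0, 0]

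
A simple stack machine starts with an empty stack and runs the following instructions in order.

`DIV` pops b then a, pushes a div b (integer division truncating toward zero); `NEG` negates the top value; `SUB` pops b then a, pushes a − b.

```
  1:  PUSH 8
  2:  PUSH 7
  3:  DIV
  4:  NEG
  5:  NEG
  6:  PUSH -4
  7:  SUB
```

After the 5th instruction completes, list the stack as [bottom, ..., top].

[1]

PUSH 8  8
PUSH 7  8 7
DIV     1
NEG     -1
NEG     1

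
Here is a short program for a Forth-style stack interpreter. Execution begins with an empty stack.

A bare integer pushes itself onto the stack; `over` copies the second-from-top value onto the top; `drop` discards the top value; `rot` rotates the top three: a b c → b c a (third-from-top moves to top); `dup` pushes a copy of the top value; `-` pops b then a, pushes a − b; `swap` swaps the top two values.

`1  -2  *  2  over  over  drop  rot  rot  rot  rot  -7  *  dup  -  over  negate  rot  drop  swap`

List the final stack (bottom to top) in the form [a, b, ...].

1      → [1]
-2     → [1, -2]
*      → [-2]
2      → [-2, 2]
over   → [-2, 2, -2]
over   → [-2, 2, -2, 2]
drop   → [-2, 2, -2]
rot    → [2, -2, -2]
rot    → [-2, -2, 2]
rot    → [-2, 2, -2]
rot    → [2, -2, -2]
-7     → [2, -2, -2, -7]
*      → [2, -2, 14]
dup    → [2, -2, 14, 14]
-      → [2, -2, 0]
over   → [2, -2, 0, -2]
negate → [2, -2, 0, 2]
rot    → [2, 0, 2, -2]
drop   → [2, 0, 2]
swap   → [2, 2, 0]

[2, 2, 0]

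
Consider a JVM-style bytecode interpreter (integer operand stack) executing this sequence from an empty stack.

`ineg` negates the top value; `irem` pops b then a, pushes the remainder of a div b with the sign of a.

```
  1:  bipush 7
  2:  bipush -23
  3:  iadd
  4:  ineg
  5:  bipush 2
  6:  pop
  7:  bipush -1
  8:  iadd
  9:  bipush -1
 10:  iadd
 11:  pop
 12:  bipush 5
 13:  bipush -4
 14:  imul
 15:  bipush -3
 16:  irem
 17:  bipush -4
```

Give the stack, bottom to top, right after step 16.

bipush 7    7
bipush -23  7 -23
iadd        -16
ineg        16
bipush 2    16 2
pop         16
bipush -1   16 -1
iadd        15
bipush -1   15 -1
iadd        14
pop         (empty)
bipush 5    5
bipush -4   5 -4
imul        -20
bipush -3   -20 -3
irem        -2

[-2]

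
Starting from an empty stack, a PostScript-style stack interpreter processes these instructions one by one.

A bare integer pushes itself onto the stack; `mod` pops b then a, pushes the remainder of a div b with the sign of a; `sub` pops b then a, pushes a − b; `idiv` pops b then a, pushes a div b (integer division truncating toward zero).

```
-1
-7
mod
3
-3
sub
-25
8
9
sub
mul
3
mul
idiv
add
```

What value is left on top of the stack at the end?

-1   → -1
-7   → -1 -7
mod  → -1
3    → -1 3
-3   → -1 3 -3
sub  → -1 6
-25  → -1 6 -25
8    → -1 6 -25 8
9    → -1 6 -25 8 9
sub  → -1 6 -25 -1
mul  → -1 6 25
3    → -1 6 25 3
mul  → -1 6 75
idiv → -1 0
add  → -1

-1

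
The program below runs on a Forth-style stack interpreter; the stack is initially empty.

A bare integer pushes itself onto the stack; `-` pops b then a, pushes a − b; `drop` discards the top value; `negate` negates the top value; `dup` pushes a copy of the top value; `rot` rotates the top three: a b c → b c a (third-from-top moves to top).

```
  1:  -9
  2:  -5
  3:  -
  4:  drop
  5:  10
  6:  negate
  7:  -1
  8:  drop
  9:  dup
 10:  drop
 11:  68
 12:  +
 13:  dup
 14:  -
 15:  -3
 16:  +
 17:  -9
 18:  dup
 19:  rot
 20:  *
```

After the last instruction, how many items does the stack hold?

2

-9     -> [-9]
-5     -> [-9, -5]
-      -> [-4]
drop   -> []
10     -> [10]
negate -> [-10]
-1     -> [-10, -1]
drop   -> [-10]
dup    -> [-10, -10]
drop   -> [-10]
68     -> [-10, 68]
+      -> [58]
dup    -> [58, 58]
-      -> [0]
-3     -> [0, -3]
+      -> [-3]
-9     -> [-3, -9]
dup    -> [-3, -9, -9]
rot    -> [-9, -9, -3]
*      -> [-9, 27]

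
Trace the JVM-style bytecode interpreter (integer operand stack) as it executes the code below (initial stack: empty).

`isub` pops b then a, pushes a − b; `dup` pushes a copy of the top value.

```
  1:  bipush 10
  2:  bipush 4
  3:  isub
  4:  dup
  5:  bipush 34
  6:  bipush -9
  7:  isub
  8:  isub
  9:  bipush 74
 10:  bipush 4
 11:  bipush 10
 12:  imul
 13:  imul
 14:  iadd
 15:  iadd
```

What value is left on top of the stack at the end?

bipush 10 → [10]
bipush 4  → [10, 4]
isub      → [6]
dup       → [6, 6]
bipush 34 → [6, 6, 34]
bipush -9 → [6, 6, 34, -9]
isub      → [6, 6, 43]
isub      → [6, -37]
bipush 74 → [6, -37, 74]
bipush 4  → [6, -37, 74, 4]
bipush 10 → [6, -37, 74, 4, 10]
imul      → [6, -37, 74, 40]
imul      → [6, -37, 2960]
iadd      → [6, 2923]
iadd      → [2929]

2929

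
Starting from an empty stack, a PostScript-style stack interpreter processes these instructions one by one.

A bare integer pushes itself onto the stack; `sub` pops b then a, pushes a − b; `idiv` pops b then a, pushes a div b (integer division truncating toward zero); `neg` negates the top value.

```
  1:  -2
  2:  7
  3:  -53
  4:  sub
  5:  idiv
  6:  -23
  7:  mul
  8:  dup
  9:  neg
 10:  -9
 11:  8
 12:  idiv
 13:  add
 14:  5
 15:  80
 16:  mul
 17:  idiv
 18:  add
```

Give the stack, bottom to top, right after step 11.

-2   -> [-2]
7    -> [-2, 7]
-53  -> [-2, 7, -53]
sub  -> [-2, 60]
idiv -> [0]
-23  -> [0, -23]
mul  -> [0]
dup  -> [0, 0]
neg  -> [0, 0]
-9   -> [0, 0, -9]
8    -> [0, 0, -9, 8]

[0, 0, -9, 8]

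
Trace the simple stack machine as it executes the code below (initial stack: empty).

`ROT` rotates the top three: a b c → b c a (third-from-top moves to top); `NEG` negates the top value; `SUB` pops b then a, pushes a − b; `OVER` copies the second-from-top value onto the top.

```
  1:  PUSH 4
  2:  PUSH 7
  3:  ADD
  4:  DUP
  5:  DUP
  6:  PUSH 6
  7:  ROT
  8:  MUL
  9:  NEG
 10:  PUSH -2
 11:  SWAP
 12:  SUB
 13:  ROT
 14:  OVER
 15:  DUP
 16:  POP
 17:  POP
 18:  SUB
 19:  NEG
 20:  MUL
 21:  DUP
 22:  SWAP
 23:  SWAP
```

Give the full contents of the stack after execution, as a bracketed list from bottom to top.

PUSH 4  -> [4]
PUSH 7  -> [4, 7]
ADD     -> [11]
DUP     -> [11, 11]
DUP     -> [11, 11, 11]
PUSH 6  -> [11, 11, 11, 6]
ROT     -> [11, 11, 6, 11]
MUL     -> [11, 11, 66]
NEG     -> [11, 11, -66]
PUSH -2 -> [11, 11, -66, -2]
SWAP    -> [11, 11, -2, -66]
SUB     -> [11, 11, 64]
ROT     -> [11, 64, 11]
OVER    -> [11, 64, 11, 64]
DUP     -> [11, 64, 11, 64, 64]
POP     -> [11, 64, 11, 64]
POP     -> [11, 64, 11]
SUB     -> [11, 53]
NEG     -> [11, -53]
MUL     -> [-583]
DUP     -> [-583, -583]
SWAP    -> [-583, -583]
SWAP    -> [-583, -583]

[-583, -583]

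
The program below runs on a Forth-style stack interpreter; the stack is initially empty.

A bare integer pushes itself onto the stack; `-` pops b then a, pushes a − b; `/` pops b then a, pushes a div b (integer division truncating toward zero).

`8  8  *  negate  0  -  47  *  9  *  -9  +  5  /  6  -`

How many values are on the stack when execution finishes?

1

8       8
8       8 8
*       64
negate  -64
0       -64 0
-       -64
47      -64 47
*       -3008
9       -3008 9
*       -27072
-9      -27072 -9
+       -27081
5       -27081 5
/       -5416
6       -5416 6
-       -5422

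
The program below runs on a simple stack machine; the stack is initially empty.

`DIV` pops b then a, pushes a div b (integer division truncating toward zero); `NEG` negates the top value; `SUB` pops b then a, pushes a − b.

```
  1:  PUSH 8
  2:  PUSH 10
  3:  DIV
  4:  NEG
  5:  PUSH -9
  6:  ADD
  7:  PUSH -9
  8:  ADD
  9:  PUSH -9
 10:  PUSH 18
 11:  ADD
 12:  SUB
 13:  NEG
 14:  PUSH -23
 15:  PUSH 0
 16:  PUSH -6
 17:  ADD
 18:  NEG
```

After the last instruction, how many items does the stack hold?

3

PUSH 8   → [8]
PUSH 10  → [8, 10]
DIV      → [0]
NEG      → [0]
PUSH -9  → [0, -9]
ADD      → [-9]
PUSH -9  → [-9, -9]
ADD      → [-18]
PUSH -9  → [-18, -9]
PUSH 18  → [-18, -9, 18]
ADD      → [-18, 9]
SUB      → [-27]
NEG      → [27]
PUSH -23 → [27, -23]
PUSH 0   → [27, -23, 0]
PUSH -6  → [27, -23, 0, -6]
ADD      → [27, -23, -6]
NEG      → [27, -23, 6]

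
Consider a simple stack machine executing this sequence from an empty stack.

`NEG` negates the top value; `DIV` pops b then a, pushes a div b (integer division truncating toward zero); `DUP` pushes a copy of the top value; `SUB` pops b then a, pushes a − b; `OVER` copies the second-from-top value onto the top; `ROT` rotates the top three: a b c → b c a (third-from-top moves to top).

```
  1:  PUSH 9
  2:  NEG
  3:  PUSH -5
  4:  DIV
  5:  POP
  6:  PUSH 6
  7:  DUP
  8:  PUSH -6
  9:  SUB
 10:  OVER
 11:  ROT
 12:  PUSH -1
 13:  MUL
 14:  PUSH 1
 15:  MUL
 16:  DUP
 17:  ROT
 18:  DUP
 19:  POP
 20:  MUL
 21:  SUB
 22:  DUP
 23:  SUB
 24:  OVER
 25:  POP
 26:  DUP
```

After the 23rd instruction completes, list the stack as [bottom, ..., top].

[12, 0]

PUSH 9  → [9]
NEG     → [-9]
PUSH -5 → [-9, -5]
DIV     → [1]
POP     → []
PUSH 6  → [6]
DUP     → [6, 6]
PUSH -6 → [6, 6, -6]
SUB     → [6, 12]
OVER    → [6, 12, 6]
ROT     → [12, 6, 6]
PUSH -1 → [12, 6, 6, -1]
MUL     → [12, 6, -6]
PUSH 1  → [12, 6, -6, 1]
MUL     → [12, 6, -6]
DUP     → [12, 6, -6, -6]
ROT     → [12, -6, -6, 6]
DUP     → [12, -6, -6, 6, 6]
POP     → [12, -6, -6, 6]
MUL     → [12, -6, -36]
SUB     → [12, 30]
DUP     → [12, 30, 30]
SUB     → [12, 0]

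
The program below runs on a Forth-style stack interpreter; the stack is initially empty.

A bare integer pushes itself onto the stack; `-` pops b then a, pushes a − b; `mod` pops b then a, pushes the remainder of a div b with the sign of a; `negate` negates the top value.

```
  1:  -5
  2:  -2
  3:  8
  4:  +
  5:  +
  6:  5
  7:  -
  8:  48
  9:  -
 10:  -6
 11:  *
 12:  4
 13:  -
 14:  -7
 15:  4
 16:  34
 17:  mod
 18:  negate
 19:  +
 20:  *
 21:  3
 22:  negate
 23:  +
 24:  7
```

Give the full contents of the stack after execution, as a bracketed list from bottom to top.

[-3391, 7]

-5     → -5
-2     → -5 -2
8      → -5 -2 8
+      → -5 6
+      → 1
5      → 1 5
-      → -4
48     → -4 48
-      → -52
-6     → -52 -6
*      → 312
4      → 312 4
-      → 308
-7     → 308 -7
4      → 308 -7 4
34     → 308 -7 4 34
mod    → 308 -7 4
negate → 308 -7 -4
+      → 308 -11
*      → -3388
3      → -3388 3
negate → -3388 -3
+      → -3391
7      → -3391 7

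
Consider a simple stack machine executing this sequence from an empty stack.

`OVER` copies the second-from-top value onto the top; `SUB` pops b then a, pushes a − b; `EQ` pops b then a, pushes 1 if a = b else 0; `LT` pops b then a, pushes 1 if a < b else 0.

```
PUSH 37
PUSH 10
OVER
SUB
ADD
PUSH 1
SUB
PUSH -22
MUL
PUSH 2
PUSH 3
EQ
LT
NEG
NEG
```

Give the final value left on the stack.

1

PUSH 37  → [37]
PUSH 10  → [37, 10]
OVER     → [37, 10, 37]
SUB      → [37, -27]
ADD      → [10]
PUSH 1   → [10, 1]
SUB      → [9]
PUSH -22 → [9, -22]
MUL      → [-198]
PUSH 2   → [-198, 2]
PUSH 3   → [-198, 2, 3]
EQ       → [-198, 0]
LT       → [1]
NEG      → [-1]
NEG      → [1]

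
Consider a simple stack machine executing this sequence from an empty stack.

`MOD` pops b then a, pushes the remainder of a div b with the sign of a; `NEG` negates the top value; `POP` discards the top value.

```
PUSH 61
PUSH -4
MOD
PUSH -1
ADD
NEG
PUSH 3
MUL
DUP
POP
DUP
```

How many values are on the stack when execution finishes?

2

PUSH 61 -> 61
PUSH -4 -> 61 -4
MOD     -> 1
PUSH -1 -> 1 -1
ADD     -> 0
NEG     -> 0
PUSH 3  -> 0 3
MUL     -> 0
DUP     -> 0 0
POP     -> 0
DUP     -> 0 0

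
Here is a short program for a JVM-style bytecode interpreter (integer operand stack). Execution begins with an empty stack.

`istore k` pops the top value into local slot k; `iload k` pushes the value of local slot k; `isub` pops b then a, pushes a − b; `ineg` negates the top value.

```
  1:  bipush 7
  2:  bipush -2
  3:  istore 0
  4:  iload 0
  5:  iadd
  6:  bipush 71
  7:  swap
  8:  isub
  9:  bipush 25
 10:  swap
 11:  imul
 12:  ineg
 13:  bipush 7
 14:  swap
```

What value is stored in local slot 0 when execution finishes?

bipush 7  : 7
bipush -2 : 7 -2
istore 0  : 7
iload 0   : 7 -2
iadd      : 5
bipush 71 : 5 71
swap      : 71 5
isub      : 66
bipush 25 : 66 25
swap      : 25 66
imul      : 1650
ineg      : -1650
bipush 7  : -1650 7
swap      : 7 -1650

-2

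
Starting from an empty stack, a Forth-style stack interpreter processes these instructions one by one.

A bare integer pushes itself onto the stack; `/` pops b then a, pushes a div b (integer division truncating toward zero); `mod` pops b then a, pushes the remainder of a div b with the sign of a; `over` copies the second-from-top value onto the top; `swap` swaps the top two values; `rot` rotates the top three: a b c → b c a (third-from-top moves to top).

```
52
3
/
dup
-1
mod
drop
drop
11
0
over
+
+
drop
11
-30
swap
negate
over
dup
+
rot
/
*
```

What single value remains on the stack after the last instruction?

-22

52      52
3       52 3
/       17
dup     17 17
-1      17 17 -1
mod     17 0
drop    17
drop    (empty)
11      11
0       11 0
over    11 0 11
+       11 11
+       22
drop    (empty)
11      11
-30     11 -30
swap    -30 11
negate  -30 -11
over    -30 -11 -30
dup     -30 -11 -30 -30
+       -30 -11 -60
rot     -11 -60 -30
/       -11 2
*       -22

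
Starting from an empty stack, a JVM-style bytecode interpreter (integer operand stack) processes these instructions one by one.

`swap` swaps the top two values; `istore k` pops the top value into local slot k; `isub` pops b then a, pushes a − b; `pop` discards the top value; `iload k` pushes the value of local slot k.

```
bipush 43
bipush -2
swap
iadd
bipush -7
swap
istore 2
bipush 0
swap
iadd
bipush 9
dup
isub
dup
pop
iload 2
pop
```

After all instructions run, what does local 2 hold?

41

bipush 43 : 43
bipush -2 : 43 -2
swap      : -2 43
iadd      : 41
bipush -7 : 41 -7
swap      : -7 41
istore 2  : -7
bipush 0  : -7 0
swap      : 0 -7
iadd      : -7
bipush 9  : -7 9
dup       : -7 9 9
isub      : -7 0
dup       : -7 0 0
pop       : -7 0
iload 2   : -7 0 41
pop       : -7 0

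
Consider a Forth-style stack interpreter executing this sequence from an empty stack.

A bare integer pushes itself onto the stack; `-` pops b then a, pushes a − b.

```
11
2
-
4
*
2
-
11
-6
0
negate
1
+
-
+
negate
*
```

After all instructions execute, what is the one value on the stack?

-136

11      [11]
2       [11, 2]
-       [9]
4       [9, 4]
*       [36]
2       [36, 2]
-       [34]
11      [34, 11]
-6      [34, 11, -6]
0       [34, 11, -6, 0]
negate  [34, 11, -6, 0]
1       [34, 11, -6, 0, 1]
+       [34, 11, -6, 1]
-       [34, 11, -7]
+       [34, 4]
negate  [34, -4]
*       [-136]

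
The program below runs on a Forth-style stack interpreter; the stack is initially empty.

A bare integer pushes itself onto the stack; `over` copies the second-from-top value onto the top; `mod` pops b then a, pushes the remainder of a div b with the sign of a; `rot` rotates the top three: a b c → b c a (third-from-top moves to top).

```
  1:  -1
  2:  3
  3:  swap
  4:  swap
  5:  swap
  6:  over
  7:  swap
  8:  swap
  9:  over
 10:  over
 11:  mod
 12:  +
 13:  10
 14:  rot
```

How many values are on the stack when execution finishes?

-1   → -1
3    → -1 3
swap → 3 -1
swap → -1 3
swap → 3 -1
over → 3 -1 3
swap → 3 3 -1
swap → 3 -1 3
over → 3 -1 3 -1
over → 3 -1 3 -1 3
mod  → 3 -1 3 -1
+    → 3 -1 2
10   → 3 -1 2 10
rot  → 3 2 10 -1

4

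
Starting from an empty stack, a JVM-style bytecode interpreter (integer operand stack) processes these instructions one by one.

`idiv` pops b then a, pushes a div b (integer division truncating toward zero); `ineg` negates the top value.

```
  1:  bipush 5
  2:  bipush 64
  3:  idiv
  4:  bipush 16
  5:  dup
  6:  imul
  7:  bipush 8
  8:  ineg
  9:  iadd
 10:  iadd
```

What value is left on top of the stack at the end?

248

bipush 5  -> 5
bipush 64 -> 5 64
idiv      -> 0
bipush 16 -> 0 16
dup       -> 0 16 16
imul      -> 0 256
bipush 8  -> 0 256 8
ineg      -> 0 256 -8
iadd      -> 0 248
iadd      -> 248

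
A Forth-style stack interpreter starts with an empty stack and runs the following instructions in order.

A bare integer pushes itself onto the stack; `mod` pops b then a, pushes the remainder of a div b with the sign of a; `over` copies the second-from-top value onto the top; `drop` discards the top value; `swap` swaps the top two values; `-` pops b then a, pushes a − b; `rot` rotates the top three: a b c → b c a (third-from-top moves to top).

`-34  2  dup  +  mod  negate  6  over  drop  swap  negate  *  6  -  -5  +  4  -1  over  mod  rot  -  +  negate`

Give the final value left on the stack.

-26

-34    → [-34]
2      → [-34, 2]
dup    → [-34, 2, 2]
+      → [-34, 4]
mod    → [-2]
negate → [2]
6      → [2, 6]
over   → [2, 6, 2]
drop   → [2, 6]
swap   → [6, 2]
negate → [6, -2]
*      → [-12]
6      → [-12, 6]
-      → [-18]
-5     → [-18, -5]
+      → [-23]
4      → [-23, 4]
-1     → [-23, 4, -1]
over   → [-23, 4, -1, 4]
mod    → [-23, 4, -1]
rot    → [4, -1, -23]
-      → [4, 22]
+      → [26]
negate → [-26]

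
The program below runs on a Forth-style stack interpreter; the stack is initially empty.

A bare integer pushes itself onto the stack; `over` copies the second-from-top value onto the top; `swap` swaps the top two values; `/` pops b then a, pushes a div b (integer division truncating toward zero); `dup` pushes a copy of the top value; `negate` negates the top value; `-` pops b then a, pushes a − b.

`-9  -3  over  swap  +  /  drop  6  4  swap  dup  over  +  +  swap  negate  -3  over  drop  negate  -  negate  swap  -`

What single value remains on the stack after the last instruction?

-9     : [-9]
-3     : [-9, -3]
over   : [-9, -3, -9]
swap   : [-9, -9, -3]
+      : [-9, -12]
/      : [0]
drop   : []
6      : [6]
4      : [6, 4]
swap   : [4, 6]
dup    : [4, 6, 6]
over   : [4, 6, 6, 6]
+      : [4, 6, 12]
+      : [4, 18]
swap   : [18, 4]
negate : [18, -4]
-3     : [18, -4, -3]
over   : [18, -4, -3, -4]
drop   : [18, -4, -3]
negate : [18, -4, 3]
-      : [18, -7]
negate : [18, 7]
swap   : [7, 18]
-      : [-11]

-11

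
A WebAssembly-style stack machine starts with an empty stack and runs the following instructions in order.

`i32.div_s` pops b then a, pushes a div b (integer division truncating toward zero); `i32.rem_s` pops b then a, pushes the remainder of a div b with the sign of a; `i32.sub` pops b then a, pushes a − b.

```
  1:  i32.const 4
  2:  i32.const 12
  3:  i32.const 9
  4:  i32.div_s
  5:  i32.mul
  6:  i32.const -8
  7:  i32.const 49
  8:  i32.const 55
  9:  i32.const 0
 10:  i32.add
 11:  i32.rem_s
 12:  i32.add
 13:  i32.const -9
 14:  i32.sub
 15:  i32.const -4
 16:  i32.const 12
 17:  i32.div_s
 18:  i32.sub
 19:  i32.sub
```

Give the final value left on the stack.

i32.const 4  → [4]
i32.const 12 → [4, 12]
i32.const 9  → [4, 12, 9]
i32.div_s    → [4, 1]
i32.mul      → [4]
i32.const -8 → [4, -8]
i32.const 49 → [4, -8, 49]
i32.const 55 → [4, -8, 49, 55]
i32.const 0  → [4, -8, 49, 55, 0]
i32.add      → [4, -8, 49, 55]
i32.rem_s    → [4, -8, 49]
i32.add      → [4, 41]
i32.const -9 → [4, 41, -9]
i32.sub      → [4, 50]
i32.const -4 → [4, 50, -4]
i32.const 12 → [4, 50, -4, 12]
i32.div_s    → [4, 50, 0]
i32.sub      → [4, 50]
i32.sub      → [-46]

-46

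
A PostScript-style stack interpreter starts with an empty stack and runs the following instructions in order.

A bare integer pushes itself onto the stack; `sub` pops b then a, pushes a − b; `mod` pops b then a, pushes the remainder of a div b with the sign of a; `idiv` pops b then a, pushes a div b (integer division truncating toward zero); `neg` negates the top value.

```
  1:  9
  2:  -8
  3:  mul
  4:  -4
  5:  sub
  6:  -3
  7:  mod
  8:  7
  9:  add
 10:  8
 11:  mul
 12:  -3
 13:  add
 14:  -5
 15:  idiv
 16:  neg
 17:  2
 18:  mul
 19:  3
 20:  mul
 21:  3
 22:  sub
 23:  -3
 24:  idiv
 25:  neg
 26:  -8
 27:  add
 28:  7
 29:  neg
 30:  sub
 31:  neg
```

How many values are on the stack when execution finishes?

1

9    : [9]
-8   : [9, -8]
mul  : [-72]
-4   : [-72, -4]
sub  : [-68]
-3   : [-68, -3]
mod  : [-2]
7    : [-2, 7]
add  : [5]
8    : [5, 8]
mul  : [40]
-3   : [40, -3]
add  : [37]
-5   : [37, -5]
idiv : [-7]
neg  : [7]
2    : [7, 2]
mul  : [14]
3    : [14, 3]
mul  : [42]
3    : [42, 3]
sub  : [39]
-3   : [39, -3]
idiv : [-13]
neg  : [13]
-8   : [13, -8]
add  : [5]
7    : [5, 7]
neg  : [5, -7]
sub  : [12]
neg  : [-12]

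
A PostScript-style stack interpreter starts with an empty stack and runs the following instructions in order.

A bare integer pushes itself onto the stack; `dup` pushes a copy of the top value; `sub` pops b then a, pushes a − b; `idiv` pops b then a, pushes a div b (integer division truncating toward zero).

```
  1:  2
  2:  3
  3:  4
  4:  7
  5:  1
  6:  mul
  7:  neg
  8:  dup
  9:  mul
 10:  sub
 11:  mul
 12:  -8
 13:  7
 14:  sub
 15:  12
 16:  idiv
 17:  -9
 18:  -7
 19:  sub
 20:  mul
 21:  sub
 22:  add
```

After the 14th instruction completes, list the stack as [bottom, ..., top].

[2, -135, -15]

2   → [2]
3   → [2, 3]
4   → [2, 3, 4]
7   → [2, 3, 4, 7]
1   → [2, 3, 4, 7, 1]
mul → [2, 3, 4, 7]
neg → [2, 3, 4, -7]
dup → [2, 3, 4, -7, -7]
mul → [2, 3, 4, 49]
sub → [2, 3, -45]
mul → [2, -135]
-8  → [2, -135, -8]
7   → [2, -135, -8, 7]
sub → [2, -135, -15]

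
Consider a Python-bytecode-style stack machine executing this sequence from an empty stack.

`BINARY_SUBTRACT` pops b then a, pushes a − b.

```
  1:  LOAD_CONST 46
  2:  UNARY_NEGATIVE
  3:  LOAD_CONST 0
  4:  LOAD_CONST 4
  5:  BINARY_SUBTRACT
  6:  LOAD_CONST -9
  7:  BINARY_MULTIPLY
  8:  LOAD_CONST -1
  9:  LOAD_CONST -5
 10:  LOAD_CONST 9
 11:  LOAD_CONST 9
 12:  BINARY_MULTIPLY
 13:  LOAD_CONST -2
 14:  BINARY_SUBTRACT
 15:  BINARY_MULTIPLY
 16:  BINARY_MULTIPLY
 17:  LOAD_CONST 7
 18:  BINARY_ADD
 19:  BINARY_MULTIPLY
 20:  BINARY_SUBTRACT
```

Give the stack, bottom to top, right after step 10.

LOAD_CONST 46    46
UNARY_NEGATIVE   -46
LOAD_CONST 0     -46 0
LOAD_CONST 4     -46 0 4
BINARY_SUBTRACT  -46 -4
LOAD_CONST -9    -46 -4 -9
BINARY_MULTIPLY  -46 36
LOAD_CONST -1    -46 36 -1
LOAD_CONST -5    -46 36 -1 -5
LOAD_CONST 9     -46 36 -1 -5 9

[-46, 36, -1, -5, 9]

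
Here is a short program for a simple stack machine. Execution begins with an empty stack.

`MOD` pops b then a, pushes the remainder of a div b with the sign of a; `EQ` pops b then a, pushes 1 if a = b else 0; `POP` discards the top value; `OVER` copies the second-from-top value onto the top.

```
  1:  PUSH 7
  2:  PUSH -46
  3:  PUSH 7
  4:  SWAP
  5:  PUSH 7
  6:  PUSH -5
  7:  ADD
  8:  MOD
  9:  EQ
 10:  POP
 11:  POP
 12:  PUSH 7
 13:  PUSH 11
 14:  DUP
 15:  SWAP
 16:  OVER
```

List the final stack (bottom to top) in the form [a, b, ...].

PUSH 7   -> [7]
PUSH -46 -> [7, -46]
PUSH 7   -> [7, -46, 7]
SWAP     -> [7, 7, -46]
PUSH 7   -> [7, 7, -46, 7]
PUSH -5  -> [7, 7, -46, 7, -5]
ADD      -> [7, 7, -46, 2]
MOD      -> [7, 7, 0]
EQ       -> [7, 0]
POP      -> [7]
POP      -> []
PUSH 7   -> [7]
PUSH 11  -> [7, 11]
DUP      -> [7, 11, 11]
SWAP     -> [7, 11, 11]
OVER     -> [7, 11, 11, 11]

[7, 11, 11, 11]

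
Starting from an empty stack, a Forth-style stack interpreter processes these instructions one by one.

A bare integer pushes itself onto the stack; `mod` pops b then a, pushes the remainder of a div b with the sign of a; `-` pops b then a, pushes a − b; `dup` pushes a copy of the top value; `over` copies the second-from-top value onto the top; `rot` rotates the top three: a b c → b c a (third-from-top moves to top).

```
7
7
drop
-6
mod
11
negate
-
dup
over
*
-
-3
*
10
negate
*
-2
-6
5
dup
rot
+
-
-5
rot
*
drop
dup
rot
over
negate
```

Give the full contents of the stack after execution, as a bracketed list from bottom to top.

[6, 6, -3960, -6]

7      : [7]
7      : [7, 7]
drop   : [7]
-6     : [7, -6]
mod    : [1]
11     : [1, 11]
negate : [1, -11]
-      : [12]
dup    : [12, 12]
over   : [12, 12, 12]
*      : [12, 144]
-      : [-132]
-3     : [-132, -3]
*      : [396]
10     : [396, 10]
negate : [396, -10]
*      : [-3960]
-2     : [-3960, -2]
-6     : [-3960, -2, -6]
5      : [-3960, -2, -6, 5]
dup    : [-3960, -2, -6, 5, 5]
rot    : [-3960, -2, 5, 5, -6]
+      : [-3960, -2, 5, -1]
-      : [-3960, -2, 6]
-5     : [-3960, -2, 6, -5]
rot    : [-3960, 6, -5, -2]
*      : [-3960, 6, 10]
drop   : [-3960, 6]
dup    : [-3960, 6, 6]
rot    : [6, 6, -3960]
over   : [6, 6, -3960, 6]
negate : [6, 6, -3960, -6]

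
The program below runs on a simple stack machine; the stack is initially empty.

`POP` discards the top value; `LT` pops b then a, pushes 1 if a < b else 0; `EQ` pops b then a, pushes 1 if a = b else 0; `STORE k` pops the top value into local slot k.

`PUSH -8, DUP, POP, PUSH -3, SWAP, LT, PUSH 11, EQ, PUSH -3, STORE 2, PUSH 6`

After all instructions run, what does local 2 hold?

PUSH -8 -> [-8]
DUP     -> [-8, -8]
POP     -> [-8]
PUSH -3 -> [-8, -3]
SWAP    -> [-3, -8]
LT      -> [0]
PUSH 11 -> [0, 11]
EQ      -> [0]
PUSH -3 -> [0, -3]
STORE 2 -> [0]
PUSH 6  -> [0, 6]

-3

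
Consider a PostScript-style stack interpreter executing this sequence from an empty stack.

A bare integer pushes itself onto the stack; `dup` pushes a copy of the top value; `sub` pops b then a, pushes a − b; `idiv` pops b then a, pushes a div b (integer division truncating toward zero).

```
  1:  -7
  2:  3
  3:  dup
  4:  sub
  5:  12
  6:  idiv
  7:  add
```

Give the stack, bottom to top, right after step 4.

-7  : -7
3   : -7 3
dup : -7 3 3
sub : -7 0

[-7, 0]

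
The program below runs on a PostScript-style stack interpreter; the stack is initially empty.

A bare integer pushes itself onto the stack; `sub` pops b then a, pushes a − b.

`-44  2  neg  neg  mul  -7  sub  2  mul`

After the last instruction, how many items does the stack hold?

1

-44 : [-44]
2   : [-44, 2]
neg : [-44, -2]
neg : [-44, 2]
mul : [-88]
-7  : [-88, -7]
sub : [-81]
2   : [-81, 2]
mul : [-162]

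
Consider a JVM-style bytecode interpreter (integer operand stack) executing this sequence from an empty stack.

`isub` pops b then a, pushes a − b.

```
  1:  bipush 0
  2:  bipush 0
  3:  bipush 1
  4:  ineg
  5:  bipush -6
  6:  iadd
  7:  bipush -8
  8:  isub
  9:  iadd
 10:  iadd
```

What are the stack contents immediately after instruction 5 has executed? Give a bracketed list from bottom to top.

[0, 0, -1, -6]

bipush 0  → 0
bipush 0  → 0 0
bipush 1  → 0 0 1
ineg      → 0 0 -1
bipush -6 → 0 0 -1 -6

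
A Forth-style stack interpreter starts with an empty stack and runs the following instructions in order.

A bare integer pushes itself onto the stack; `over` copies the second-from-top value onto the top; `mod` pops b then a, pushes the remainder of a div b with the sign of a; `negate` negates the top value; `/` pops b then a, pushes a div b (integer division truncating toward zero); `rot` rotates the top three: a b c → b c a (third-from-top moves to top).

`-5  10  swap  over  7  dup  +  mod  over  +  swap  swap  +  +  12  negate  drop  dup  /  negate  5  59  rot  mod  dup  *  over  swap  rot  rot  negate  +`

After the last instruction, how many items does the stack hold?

2

-5     : -5
10     : -5 10
swap   : 10 -5
over   : 10 -5 10
7      : 10 -5 10 7
dup    : 10 -5 10 7 7
+      : 10 -5 10 14
mod    : 10 -5 10
over   : 10 -5 10 -5
+      : 10 -5 5
swap   : 10 5 -5
swap   : 10 -5 5
+      : 10 0
+      : 10
12     : 10 12
negate : 10 -12
drop   : 10
dup    : 10 10
/      : 1
negate : -1
5      : -1 5
59     : -1 5 59
rot    : 5 59 -1
mod    : 5 0
dup    : 5 0 0
*      : 5 0
over   : 5 0 5
swap   : 5 5 0
rot    : 5 0 5
rot    : 0 5 5
negate : 0 5 -5
+      : 0 0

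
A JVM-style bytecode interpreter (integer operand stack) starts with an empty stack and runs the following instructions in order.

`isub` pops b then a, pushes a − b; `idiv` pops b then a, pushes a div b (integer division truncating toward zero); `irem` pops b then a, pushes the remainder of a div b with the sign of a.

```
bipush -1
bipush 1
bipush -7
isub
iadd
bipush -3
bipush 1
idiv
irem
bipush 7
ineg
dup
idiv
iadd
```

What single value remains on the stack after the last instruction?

bipush -1 -> [-1]
bipush 1  -> [-1, 1]
bipush -7 -> [-1, 1, -7]
isub      -> [-1, 8]
iadd      -> [7]
bipush -3 -> [7, -3]
bipush 1  -> [7, -3, 1]
idiv      -> [7, -3]
irem      -> [1]
bipush 7  -> [1, 7]
ineg      -> [1, -7]
dup       -> [1, -7, -7]
idiv      -> [1, 1]
iadd      -> [2]

2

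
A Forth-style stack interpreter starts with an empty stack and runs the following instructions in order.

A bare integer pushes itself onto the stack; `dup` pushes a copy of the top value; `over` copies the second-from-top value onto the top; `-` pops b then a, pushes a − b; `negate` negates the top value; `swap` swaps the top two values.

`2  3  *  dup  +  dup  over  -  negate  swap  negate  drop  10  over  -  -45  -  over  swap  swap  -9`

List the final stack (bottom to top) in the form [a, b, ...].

2       [2]
3       [2, 3]
*       [6]
dup     [6, 6]
+       [12]
dup     [12, 12]
over    [12, 12, 12]
-       [12, 0]
negate  [12, 0]
swap    [0, 12]
negate  [0, -12]
drop    [0]
10      [0, 10]
over    [0, 10, 0]
-       [0, 10]
-45     [0, 10, -45]
-       [0, 55]
over    [0, 55, 0]
swap    [0, 0, 55]
swap    [0, 55, 0]
-9      [0, 55, 0, -9]

[0, 55, 0, -9]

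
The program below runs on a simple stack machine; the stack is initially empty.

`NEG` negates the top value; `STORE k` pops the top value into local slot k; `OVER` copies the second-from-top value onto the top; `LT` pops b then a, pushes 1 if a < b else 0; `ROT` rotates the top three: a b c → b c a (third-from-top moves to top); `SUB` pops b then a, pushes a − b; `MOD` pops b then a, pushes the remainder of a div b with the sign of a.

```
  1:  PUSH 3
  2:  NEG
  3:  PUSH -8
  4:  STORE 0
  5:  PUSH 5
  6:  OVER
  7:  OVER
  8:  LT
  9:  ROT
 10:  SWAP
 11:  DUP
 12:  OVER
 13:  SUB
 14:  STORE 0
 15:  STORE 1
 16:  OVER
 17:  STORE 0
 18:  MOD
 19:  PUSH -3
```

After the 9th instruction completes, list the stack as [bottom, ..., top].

PUSH 3   [3]
NEG      [-3]
PUSH -8  [-3, -8]
STORE 0  [-3]
PUSH 5   [-3, 5]
OVER     [-3, 5, -3]
OVER     [-3, 5, -3, 5]
LT       [-3, 5, 1]
ROT      [5, 1, -3]

[5, 1, -3]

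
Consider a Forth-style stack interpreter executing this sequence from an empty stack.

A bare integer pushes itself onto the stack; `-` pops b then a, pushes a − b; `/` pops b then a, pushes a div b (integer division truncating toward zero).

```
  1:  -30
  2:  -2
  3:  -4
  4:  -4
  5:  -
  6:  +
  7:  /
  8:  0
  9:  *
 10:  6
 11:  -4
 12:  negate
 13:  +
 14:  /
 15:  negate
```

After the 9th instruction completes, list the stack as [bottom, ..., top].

[0]

-30 : -30
-2  : -30 -2
-4  : -30 -2 -4
-4  : -30 -2 -4 -4
-   : -30 -2 0
+   : -30 -2
/   : 15
0   : 15 0
*   : 0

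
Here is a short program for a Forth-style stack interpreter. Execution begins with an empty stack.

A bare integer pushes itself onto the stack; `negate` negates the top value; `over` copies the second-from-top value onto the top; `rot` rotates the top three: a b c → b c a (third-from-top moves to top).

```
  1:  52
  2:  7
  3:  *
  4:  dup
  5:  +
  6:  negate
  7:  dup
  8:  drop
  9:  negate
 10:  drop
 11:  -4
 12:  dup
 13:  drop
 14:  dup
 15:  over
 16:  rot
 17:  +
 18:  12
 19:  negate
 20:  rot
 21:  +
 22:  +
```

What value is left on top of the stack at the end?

52     : [52]
7      : [52, 7]
*      : [364]
dup    : [364, 364]
+      : [728]
negate : [-728]
dup    : [-728, -728]
drop   : [-728]
negate : [728]
drop   : []
-4     : [-4]
dup    : [-4, -4]
drop   : [-4]
dup    : [-4, -4]
over   : [-4, -4, -4]
rot    : [-4, -4, -4]
+      : [-4, -8]
12     : [-4, -8, 12]
negate : [-4, -8, -12]
rot    : [-8, -12, -4]
+      : [-8, -16]
+      : [-24]

-24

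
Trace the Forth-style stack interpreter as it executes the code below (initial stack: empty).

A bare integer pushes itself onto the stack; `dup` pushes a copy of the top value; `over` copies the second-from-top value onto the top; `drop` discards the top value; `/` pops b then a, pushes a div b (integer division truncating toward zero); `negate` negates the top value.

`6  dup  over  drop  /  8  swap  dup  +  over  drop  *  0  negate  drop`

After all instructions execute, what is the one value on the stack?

6      : [6]
dup    : [6, 6]
over   : [6, 6, 6]
drop   : [6, 6]
/      : [1]
8      : [1, 8]
swap   : [8, 1]
dup    : [8, 1, 1]
+      : [8, 2]
over   : [8, 2, 8]
drop   : [8, 2]
*      : [16]
0      : [16, 0]
negate : [16, 0]
drop   : [16]

16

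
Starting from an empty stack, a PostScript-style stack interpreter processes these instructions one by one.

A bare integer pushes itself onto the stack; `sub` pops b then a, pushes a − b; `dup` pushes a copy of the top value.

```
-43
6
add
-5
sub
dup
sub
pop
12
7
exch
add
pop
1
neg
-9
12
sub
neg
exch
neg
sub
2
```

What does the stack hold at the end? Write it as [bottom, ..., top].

[20, 2]

-43  → -43
6    → -43 6
add  → -37
-5   → -37 -5
sub  → -32
dup  → -32 -32
sub  → 0
pop  → (empty)
12   → 12
7    → 12 7
exch → 7 12
add  → 19
pop  → (empty)
1    → 1
neg  → -1
-9   → -1 -9
12   → -1 -9 12
sub  → -1 -21
neg  → -1 21
exch → 21 -1
neg  → 21 1
sub  → 20
2    → 20 2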